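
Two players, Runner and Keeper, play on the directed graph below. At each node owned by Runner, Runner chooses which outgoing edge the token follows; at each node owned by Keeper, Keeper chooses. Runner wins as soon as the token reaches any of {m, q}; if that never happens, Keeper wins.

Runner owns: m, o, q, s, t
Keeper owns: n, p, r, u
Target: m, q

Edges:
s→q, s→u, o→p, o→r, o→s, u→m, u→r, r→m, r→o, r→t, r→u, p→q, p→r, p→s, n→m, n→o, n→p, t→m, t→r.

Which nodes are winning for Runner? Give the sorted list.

m, o, q, s, t

A0 = {m, q}
A1: add {s, t} — s (Runner) has s→q; t (Runner) has t→m.
A2: add {o} — o (Runner) has o→s.
A3 = A2; e.g. n (Keeper) can still go to p. Fixed point.
Runner's winning region = {m, o, q, s, t}.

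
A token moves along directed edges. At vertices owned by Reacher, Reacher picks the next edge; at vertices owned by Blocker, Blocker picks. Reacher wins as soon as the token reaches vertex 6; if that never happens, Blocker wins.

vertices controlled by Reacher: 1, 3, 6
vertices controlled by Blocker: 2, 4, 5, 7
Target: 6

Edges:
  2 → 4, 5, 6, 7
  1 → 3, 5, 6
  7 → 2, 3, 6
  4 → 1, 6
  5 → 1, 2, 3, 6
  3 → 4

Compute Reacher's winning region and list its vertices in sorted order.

1, 3, 4, 6

A0 = {6}
A1: add {1} — 1 (Reacher) has 1→6.
A2: add {4} — 4 (Blocker): all of {1, 6} already in.
A3: add {3} — 3 (Reacher) has 3→4.
A4 = A3; e.g. 2 (Blocker) can still go to 5. Fixed point.
Reacher's winning region = {1, 3, 4, 6}.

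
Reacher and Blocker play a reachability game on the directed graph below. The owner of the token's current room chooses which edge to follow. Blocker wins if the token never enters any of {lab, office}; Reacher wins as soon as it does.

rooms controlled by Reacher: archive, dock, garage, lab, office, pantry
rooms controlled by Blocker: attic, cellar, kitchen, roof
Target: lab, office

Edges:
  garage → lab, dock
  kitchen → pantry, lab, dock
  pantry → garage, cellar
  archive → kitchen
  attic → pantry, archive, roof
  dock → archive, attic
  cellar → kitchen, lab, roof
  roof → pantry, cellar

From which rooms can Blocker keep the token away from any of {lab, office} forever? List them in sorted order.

archive, attic, cellar, dock, kitchen, roof

A0 = {lab, office}
A1: add {garage} — garage (Reacher) has garage→lab.
A2: add {pantry} — pantry (Reacher) has pantry→garage.
A3 = A2; e.g. kitchen (Blocker) can still go to dock. Fixed point.
Reacher's attractor = {garage, lab, office, pantry}; Blocker avoids the target exactly from the complement.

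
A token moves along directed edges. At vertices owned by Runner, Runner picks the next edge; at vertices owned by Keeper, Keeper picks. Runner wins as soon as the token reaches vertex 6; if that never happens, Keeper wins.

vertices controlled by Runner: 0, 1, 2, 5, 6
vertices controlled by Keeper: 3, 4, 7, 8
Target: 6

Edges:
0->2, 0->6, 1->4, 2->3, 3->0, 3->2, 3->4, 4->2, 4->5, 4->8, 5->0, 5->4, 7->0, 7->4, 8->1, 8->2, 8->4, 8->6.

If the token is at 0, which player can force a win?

Runner

A0 = {6}
A1: add {0} — 0 (Runner) has 0→6.
0 ∈ A1, so Runner can force the target.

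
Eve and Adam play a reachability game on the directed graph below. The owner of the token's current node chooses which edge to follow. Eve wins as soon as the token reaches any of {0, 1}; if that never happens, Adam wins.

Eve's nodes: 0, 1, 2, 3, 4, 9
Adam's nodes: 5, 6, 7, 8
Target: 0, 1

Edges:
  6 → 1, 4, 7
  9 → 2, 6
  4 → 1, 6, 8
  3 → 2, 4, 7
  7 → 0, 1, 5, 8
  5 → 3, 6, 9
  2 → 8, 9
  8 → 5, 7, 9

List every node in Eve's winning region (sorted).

0, 1, 3, 4

A0 = {0, 1}
A1: add {4} — 4 (Eve) has 4→1.
A2: add {3} — 3 (Eve) has 3→4.
A3 = A2; e.g. 2 (Eve) has no edge into A2. Fixed point.
Eve's winning region = {0, 1, 3, 4}.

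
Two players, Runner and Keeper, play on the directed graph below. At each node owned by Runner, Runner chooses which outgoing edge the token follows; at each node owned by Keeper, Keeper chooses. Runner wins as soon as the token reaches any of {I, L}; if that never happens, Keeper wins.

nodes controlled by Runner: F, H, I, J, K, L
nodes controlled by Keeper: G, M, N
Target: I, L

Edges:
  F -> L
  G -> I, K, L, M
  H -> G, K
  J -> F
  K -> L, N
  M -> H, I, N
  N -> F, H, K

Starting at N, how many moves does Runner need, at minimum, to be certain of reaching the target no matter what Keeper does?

3

A0 = {I, L}
A1: add {F, K} — F (Runner) has F→L; K (Runner) has K→L.
A2: add {H, J} — H (Runner) has H→K; J (Runner) has J→F.
A3: add {N} — N (Keeper): all of {F, H, K} already in.
N enters the attractor at level 3, so Runner can force the target in 3 moves from there.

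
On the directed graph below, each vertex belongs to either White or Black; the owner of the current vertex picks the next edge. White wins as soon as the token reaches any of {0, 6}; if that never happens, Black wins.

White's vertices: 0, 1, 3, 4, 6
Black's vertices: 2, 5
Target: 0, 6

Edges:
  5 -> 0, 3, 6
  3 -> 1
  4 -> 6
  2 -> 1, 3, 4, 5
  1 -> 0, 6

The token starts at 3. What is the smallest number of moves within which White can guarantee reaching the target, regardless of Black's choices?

2

A0 = {0, 6}
A1: add {1, 4} — 1 (White) has 1→0; 4 (White) has 4→6.
A2: add {3} — 3 (White) has 3→1.
3 enters the attractor at level 2, so White can force the target in 2 moves from there.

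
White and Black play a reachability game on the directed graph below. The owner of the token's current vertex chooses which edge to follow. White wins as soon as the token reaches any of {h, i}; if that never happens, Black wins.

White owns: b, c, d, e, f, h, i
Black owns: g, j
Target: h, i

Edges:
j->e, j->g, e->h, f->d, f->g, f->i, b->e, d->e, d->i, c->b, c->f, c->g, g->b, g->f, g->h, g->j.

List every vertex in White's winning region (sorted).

A0 = {h, i}
A1: add {d, e, f} — d (White) has d→i; e (White) has e→h; f (White) has f→i.
A2: add {b, c} — b (White) has b→e; c (White) has c→f.
A3 = A2; e.g. g (Black) can still go to j. Fixed point.
White's winning region = {b, c, d, e, f, h, i}.

b, c, d, e, f, h, i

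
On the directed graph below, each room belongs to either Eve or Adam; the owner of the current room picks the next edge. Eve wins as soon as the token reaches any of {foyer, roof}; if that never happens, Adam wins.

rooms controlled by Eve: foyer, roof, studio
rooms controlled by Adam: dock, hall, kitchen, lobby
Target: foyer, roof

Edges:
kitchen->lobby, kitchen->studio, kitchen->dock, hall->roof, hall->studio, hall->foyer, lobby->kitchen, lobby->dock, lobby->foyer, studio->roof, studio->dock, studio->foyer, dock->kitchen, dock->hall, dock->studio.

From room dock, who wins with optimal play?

A0 = {foyer, roof}
A1: add {studio} — studio (Eve) has studio→roof.
A2: add {hall} — hall (Adam): all of {roof, studio, foyer} already in.
A3 = A2; e.g. kitchen (Adam) can still go to lobby. Fixed point.
dock never enters the attractor, so Adam can avoid the target forever.

Adam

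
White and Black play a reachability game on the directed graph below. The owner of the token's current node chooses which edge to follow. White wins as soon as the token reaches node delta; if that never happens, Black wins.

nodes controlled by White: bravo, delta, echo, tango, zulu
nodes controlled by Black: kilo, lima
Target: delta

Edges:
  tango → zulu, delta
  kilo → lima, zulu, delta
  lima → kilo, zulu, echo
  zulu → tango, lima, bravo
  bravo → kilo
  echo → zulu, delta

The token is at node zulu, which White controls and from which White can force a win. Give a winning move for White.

tango

A0 = {delta}
A1: add {echo, tango} — tango (White) has tango→delta; echo (White) has echo→delta.
A2: add {zulu} — zulu (White) has zulu→tango.
A3 = A2; e.g. kilo (Black) can still go to lima. Fixed point.
From zulu, successor tango is in the attractor (rank 1); the other successors bravo, lima are not.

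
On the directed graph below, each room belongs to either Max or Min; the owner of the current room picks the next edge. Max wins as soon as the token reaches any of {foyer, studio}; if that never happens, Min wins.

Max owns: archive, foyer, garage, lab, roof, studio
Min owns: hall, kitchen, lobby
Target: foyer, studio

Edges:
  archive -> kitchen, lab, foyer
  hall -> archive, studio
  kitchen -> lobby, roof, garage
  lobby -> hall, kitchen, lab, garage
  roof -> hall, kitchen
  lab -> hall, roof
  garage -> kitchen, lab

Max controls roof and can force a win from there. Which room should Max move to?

A0 = {foyer, studio}
A1: add {archive} — archive (Max) has archive→foyer.
A2: add {hall} — hall (Min): all of {archive, studio} already in.
A3: add {lab, roof} — roof (Max) has roof→hall; lab (Max) has lab→hall.
A4: add {garage} — garage (Max) has garage→lab.
A5 = A4; e.g. kitchen (Min) can still go to lobby. Fixed point.
From roof, successor hall is in the attractor (rank 2); the other successor kitchen is not.

hall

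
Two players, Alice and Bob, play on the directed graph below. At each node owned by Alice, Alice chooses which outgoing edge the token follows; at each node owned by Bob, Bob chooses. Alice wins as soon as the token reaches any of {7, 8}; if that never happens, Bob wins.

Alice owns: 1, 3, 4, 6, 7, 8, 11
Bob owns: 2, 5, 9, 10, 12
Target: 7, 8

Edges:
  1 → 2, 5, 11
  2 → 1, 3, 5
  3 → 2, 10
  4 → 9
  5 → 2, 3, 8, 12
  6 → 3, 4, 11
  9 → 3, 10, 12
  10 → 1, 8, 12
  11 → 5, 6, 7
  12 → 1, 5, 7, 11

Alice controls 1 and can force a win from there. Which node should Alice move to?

A0 = {7, 8}
A1: add {11} — 11 (Alice) has 11→7.
A2: add {1, 6} — 1 (Alice) has 1→11; 6 (Alice) has 6→11.
A3 = A2; e.g. 2 (Bob) can still go to 3. Fixed point.
From 1, successor 11 is in the attractor (rank 1); the other successors 2, 5 are not.

11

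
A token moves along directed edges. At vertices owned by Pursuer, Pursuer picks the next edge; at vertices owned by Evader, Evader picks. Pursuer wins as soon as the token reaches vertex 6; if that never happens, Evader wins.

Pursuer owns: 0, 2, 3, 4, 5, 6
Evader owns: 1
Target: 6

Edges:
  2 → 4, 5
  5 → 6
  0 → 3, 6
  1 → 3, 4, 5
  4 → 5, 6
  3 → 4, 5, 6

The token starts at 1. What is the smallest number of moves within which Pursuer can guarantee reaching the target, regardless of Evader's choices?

2

A0 = {6}
A1: add {0, 3, 4, 5} — 0 (Pursuer) has 0→6; 3 (Pursuer) has 3→6; 4 (Pursuer) has 4→6; 5 (Pursuer) has 5→6.
A2: add {1, 2} — 1 (Evader): all of {3, 4, 5} already in; 2 (Pursuer) has 2→4.
A2 = all vertices. Fixed point.
1 enters the attractor at level 2, so Pursuer can force the target in 2 moves from there.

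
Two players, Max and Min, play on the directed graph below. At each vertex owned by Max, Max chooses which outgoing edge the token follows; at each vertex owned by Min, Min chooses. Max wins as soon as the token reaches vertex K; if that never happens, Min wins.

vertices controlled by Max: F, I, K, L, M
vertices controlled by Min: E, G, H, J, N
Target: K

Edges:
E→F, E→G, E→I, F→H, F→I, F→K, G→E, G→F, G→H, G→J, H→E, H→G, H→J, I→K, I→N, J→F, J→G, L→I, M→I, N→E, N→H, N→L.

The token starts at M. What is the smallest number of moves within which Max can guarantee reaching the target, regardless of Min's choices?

2

A0 = {K}
A1: add {F, I} — F (Max) has F→K; I (Max) has I→K.
A2: add {L, M} — L (Max) has L→I; M (Max) has M→I.
A3 = A2; e.g. E (Min) can still go to G. Fixed point.
M enters the attractor at level 2, so Max can force the target in 2 moves from there.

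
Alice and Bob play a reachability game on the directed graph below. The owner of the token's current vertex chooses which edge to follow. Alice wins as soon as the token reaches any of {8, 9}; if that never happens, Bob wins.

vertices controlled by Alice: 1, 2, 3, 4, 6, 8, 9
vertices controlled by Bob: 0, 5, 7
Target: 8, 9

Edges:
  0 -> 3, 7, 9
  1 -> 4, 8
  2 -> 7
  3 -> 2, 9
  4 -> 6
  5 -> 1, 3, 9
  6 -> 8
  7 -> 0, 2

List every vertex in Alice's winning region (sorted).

A0 = {8, 9}
A1: add {1, 3, 6} — 1 (Alice) has 1→8; 3 (Alice) has 3→9; 6 (Alice) has 6→8.
A2: add {4, 5} — 4 (Alice) has 4→6; 5 (Bob): all of {1, 3, 9} already in.
A3 = A2; e.g. 0 (Bob) can still go to 7. Fixed point.
Alice's winning region = {1, 3, 4, 5, 6, 8, 9}.

1, 3, 4, 5, 6, 8, 9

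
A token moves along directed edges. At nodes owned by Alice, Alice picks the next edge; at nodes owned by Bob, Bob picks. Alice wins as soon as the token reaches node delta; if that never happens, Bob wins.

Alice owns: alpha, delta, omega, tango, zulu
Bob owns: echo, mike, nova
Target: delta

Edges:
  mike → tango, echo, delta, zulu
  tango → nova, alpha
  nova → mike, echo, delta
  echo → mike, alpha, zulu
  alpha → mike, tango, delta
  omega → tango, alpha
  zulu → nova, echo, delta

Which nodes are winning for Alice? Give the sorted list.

A0 = {delta}
A1: add {alpha, zulu} — alpha (Alice) has alpha→delta; zulu (Alice) has zulu→delta.
A2: add {omega, tango} — tango (Alice) has tango→alpha; omega (Alice) has omega→alpha.
A3 = A2; e.g. mike (Bob) can still go to echo. Fixed point.
Alice's winning region = {alpha, delta, omega, tango, zulu}.

alpha, delta, omega, tango, zulu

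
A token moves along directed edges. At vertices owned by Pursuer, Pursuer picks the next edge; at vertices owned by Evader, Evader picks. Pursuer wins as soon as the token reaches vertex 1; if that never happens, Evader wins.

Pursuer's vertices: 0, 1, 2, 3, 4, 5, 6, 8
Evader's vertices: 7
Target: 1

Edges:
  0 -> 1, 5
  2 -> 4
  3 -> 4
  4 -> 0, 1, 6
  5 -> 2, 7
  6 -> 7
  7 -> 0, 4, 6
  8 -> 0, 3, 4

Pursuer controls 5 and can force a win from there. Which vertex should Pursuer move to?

A0 = {1}
A1: add {0, 4} — 0 (Pursuer) has 0→1; 4 (Pursuer) has 4→1.
A2: add {2, 3, 8} — 2 (Pursuer) has 2→4; 3 (Pursuer) has 3→4; 8 (Pursuer) has 8→0.
A3: add {5} — 5 (Pursuer) has 5→2.
A4 = A3; e.g. 6 (Pursuer) has no edge into A3. Fixed point.
From 5, successor 2 is in the attractor (rank 2); the other successor 7 is not.

2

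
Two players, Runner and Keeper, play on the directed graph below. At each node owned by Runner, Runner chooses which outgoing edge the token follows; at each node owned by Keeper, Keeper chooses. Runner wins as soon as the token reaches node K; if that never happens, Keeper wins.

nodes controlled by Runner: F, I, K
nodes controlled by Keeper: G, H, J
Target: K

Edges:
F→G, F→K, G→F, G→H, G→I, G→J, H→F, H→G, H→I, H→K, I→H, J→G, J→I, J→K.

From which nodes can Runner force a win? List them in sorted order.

F, K

A0 = {K}
A1: add {F} — F (Runner) has F→K.
A2 = A1; e.g. G (Keeper) can still go to H. Fixed point.
Runner's winning region = {F, K}.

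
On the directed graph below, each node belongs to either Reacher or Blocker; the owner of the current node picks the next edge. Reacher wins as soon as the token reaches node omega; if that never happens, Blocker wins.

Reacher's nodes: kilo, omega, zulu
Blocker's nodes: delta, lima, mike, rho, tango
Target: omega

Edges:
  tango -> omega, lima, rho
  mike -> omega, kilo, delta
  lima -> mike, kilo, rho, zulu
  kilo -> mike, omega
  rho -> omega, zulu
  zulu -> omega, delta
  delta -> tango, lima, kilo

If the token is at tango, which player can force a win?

A0 = {omega}
A1: add {kilo, zulu} — kilo (Reacher) has kilo→omega; zulu (Reacher) has zulu→omega.
A2: add {rho} — rho (Blocker): all of {omega, zulu} already in.
A3 = A2; e.g. tango (Blocker) can still go to lima. Fixed point.
tango never enters the attractor, so Blocker can avoid the target forever.

Blocker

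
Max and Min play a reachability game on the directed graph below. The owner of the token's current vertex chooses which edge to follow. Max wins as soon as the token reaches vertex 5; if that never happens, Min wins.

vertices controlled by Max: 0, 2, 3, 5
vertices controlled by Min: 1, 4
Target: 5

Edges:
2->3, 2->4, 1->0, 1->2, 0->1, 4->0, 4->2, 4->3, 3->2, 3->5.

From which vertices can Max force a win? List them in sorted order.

A0 = {5}
A1: add {3} — 3 (Max) has 3→5.
A2: add {2} — 2 (Max) has 2→3.
A3 = A2; e.g. 0 (Max) has no edge into A2. Fixed point.
Max's winning region = {2, 3, 5}.

2, 3, 5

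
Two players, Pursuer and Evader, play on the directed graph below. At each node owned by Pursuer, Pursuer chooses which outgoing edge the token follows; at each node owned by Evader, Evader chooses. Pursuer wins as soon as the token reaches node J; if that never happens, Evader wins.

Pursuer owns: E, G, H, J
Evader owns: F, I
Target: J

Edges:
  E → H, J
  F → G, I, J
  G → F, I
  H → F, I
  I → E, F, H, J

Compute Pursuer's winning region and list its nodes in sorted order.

A0 = {J}
A1: add {E} — E (Pursuer) has E→J.
A2 = A1; e.g. F (Evader) can still go to G. Fixed point.
Pursuer's winning region = {E, J}.

E, J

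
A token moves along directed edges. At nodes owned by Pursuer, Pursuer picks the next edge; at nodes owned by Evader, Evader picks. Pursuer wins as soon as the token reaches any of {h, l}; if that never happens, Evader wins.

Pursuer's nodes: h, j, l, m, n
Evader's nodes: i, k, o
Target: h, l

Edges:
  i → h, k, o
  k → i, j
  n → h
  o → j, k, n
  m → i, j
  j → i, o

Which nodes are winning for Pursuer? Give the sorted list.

A0 = {h, l}
A1: add {n} — n (Pursuer) has n→h.
A2 = A1; e.g. i (Evader) can still go to k. Fixed point.
Pursuer's winning region = {h, l, n}.

h, l, n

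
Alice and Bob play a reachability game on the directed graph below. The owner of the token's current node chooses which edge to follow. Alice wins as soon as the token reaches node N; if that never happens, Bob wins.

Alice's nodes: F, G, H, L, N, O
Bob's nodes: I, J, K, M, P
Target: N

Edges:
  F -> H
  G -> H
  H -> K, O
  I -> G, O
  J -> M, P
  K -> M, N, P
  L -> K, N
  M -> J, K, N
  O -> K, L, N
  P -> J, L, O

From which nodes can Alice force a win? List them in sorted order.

F, G, H, I, L, N, O

A0 = {N}
A1: add {L, O} — L (Alice) has L→N; O (Alice) has O→N.
A2: add {H} — H (Alice) has H→O.
A3: add {F, G} — F (Alice) has F→H; G (Alice) has G→H.
A4: add {I} — I (Bob): all of {G, O} already in.
A5 = A4; e.g. J (Bob) can still go to M. Fixed point.
Alice's winning region = {F, G, H, I, L, N, O}.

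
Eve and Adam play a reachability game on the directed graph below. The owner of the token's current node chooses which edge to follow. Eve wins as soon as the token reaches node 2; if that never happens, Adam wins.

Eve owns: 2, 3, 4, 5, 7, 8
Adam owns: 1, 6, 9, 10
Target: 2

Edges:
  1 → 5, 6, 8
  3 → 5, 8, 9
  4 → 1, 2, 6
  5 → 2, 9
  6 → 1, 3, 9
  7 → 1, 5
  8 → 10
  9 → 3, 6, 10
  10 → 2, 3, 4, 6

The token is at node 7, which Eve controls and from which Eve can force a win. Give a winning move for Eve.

5

A0 = {2}
A1: add {4, 5} — 4 (Eve) has 4→2; 5 (Eve) has 5→2.
A2: add {3, 7} — 3 (Eve) has 3→5; 7 (Eve) has 7→5.
A3 = A2; e.g. 1 (Adam) can still go to 6. Fixed point.
From 7, successor 5 is in the attractor (rank 1); the other successor 1 is not.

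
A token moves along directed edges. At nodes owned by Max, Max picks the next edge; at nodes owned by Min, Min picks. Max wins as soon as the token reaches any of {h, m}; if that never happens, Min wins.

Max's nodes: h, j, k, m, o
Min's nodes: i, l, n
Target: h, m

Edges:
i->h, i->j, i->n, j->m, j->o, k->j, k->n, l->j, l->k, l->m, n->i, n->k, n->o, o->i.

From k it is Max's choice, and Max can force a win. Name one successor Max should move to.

j

A0 = {h, m}
A1: add {j} — j (Max) has j→m.
A2: add {k} — k (Max) has k→j.
A3: add {l} — l (Min): all of {j, k, m} already in.
A4 = A3; e.g. i (Min) can still go to n. Fixed point.
From k, successor j is in the attractor (rank 1); the other successor n is not.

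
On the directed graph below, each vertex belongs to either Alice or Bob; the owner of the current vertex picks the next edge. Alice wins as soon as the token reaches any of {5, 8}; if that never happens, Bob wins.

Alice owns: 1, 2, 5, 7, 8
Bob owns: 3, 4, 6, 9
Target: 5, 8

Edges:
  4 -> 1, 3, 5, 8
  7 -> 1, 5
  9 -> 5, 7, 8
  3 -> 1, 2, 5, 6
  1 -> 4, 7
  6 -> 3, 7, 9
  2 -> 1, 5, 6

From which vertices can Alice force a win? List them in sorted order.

1, 2, 5, 7, 8, 9

A0 = {5, 8}
A1: add {2, 7} — 2 (Alice) has 2→5; 7 (Alice) has 7→5.
A2: add {1, 9} — 1 (Alice) has 1→7; 9 (Bob): all of {5, 7, 8} already in.
A3 = A2; e.g. 3 (Bob) can still go to 6. Fixed point.
Alice's winning region = {1, 2, 5, 7, 8, 9}.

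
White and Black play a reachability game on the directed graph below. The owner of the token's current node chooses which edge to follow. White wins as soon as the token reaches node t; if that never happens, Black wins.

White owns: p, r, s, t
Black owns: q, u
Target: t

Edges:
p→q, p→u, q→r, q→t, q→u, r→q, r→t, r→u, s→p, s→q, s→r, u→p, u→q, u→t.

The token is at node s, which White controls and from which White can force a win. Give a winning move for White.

A0 = {t}
A1: add {r} — r (White) has r→t.
A2: add {s} — s (White) has s→r.
A3 = A2; e.g. p (White) has no edge into A2. Fixed point.
From s, successor r is in the attractor (rank 1); the other successors p, q are not.

r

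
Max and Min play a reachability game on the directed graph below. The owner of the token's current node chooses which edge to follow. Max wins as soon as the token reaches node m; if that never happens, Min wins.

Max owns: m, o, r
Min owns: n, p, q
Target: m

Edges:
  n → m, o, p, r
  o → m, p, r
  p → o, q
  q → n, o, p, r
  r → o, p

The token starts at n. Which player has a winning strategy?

Min

A0 = {m}
A1: add {o} — o (Max) has o→m.
A2: add {r} — r (Max) has r→o.
A3 = A2; e.g. n (Min) can still go to p. Fixed point.
n never enters the attractor, so Min can avoid the target forever.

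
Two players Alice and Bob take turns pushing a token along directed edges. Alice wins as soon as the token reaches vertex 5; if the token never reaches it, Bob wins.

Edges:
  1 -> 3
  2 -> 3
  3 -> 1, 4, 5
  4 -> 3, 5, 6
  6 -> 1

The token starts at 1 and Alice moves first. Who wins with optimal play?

Bob

Track states (vertex, player-to-move).
A0 = {(5,Alice), (5,Bob)}
A1: add {(3,Alice), (4,Alice)}.
A2: add {(1,Bob), (2,Bob)}.
A3: add {(6,Alice)}.
A4: add {(4,Bob)}.
A5 = A4; e.g. (1,Alice) stays out. (1,Alice) never enters ⇒ Bob avoids the target.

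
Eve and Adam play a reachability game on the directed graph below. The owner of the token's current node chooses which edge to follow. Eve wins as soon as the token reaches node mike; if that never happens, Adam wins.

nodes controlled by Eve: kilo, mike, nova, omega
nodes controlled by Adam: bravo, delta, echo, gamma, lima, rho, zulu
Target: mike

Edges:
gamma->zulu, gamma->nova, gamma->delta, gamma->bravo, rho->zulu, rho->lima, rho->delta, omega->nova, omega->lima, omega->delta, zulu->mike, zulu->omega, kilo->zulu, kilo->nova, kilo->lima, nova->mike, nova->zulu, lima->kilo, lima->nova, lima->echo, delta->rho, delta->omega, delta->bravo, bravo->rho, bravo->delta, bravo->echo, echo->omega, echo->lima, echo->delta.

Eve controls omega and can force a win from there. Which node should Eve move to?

A0 = {mike}
A1: add {nova} — nova (Eve) has nova→mike.
A2: add {kilo, omega} — omega (Eve) has omega→nova; kilo (Eve) has kilo→nova.
A3: add {zulu} — zulu (Adam): all of {mike, omega} already in.
A4 = A3; e.g. gamma (Adam) can still go to delta. Fixed point.
From omega, successor nova is in the attractor (rank 1); the other successors delta, lima are not.

nova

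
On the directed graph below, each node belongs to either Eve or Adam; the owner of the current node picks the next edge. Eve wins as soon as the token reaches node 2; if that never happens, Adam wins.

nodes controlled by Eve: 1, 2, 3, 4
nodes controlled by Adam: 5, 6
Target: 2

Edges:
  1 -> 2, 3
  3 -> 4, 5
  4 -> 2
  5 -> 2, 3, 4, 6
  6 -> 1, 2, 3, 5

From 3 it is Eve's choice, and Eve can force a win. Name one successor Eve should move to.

A0 = {2}
A1: add {1, 4} — 1 (Eve) has 1→2; 4 (Eve) has 4→2.
A2: add {3} — 3 (Eve) has 3→4.
A3 = A2; e.g. 5 (Adam) can still go to 6. Fixed point.
From 3, successor 4 is in the attractor (rank 1); the other successor 5 is not.

4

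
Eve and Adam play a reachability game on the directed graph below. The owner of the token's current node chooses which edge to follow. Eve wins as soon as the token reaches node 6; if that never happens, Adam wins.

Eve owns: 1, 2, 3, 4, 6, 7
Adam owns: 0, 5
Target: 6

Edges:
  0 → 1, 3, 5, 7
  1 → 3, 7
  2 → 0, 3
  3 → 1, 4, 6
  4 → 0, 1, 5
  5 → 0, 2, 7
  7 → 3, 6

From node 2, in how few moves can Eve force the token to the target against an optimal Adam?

2

A0 = {6}
A1: add {3, 7} — 3 (Eve) has 3→6; 7 (Eve) has 7→6.
A2: add {1, 2} — 1 (Eve) has 1→3; 2 (Eve) has 2→3.
2 enters the attractor at level 2, so Eve can force the target in 2 moves from there.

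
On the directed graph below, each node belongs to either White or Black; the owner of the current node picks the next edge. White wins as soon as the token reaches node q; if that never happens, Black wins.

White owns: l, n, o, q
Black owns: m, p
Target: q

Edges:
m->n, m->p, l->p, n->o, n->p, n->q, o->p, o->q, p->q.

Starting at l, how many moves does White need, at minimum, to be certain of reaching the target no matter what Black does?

A0 = {q}
A1: add {n, o, p} — n (White) has n→q; o (White) has o→q; p (Black): all of {q} already in.
A2: add {l, m} — l (White) has l→p; m (Black): all of {n, p} already in.
A2 = all vertices. Fixed point.
l enters the attractor at level 2, so White can force the target in 2 moves from there.

2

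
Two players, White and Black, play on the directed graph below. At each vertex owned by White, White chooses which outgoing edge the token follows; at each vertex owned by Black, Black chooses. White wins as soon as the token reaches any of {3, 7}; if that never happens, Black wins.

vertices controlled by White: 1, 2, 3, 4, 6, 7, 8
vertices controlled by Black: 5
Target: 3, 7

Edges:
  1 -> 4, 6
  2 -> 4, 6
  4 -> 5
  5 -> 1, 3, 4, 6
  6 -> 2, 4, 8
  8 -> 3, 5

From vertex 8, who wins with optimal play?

White

A0 = {3, 7}
A1: add {8} — 8 (White) has 8→3.
8 ∈ A1, so White can force the target.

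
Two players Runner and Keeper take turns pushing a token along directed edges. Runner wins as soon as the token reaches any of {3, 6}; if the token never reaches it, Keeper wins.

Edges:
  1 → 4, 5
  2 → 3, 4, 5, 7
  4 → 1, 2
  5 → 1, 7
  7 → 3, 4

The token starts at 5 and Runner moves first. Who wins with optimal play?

Track states (vertex, player-to-move).
A0 = {(3,Runner), (3,Keeper), (6,Runner), (6,Keeper)}
A1: add {(2,Runner), (7,Runner)}.
A2 = A1; e.g. (1,Runner) stays out. (5,Runner) never enters ⇒ Keeper avoids the target.

Keeper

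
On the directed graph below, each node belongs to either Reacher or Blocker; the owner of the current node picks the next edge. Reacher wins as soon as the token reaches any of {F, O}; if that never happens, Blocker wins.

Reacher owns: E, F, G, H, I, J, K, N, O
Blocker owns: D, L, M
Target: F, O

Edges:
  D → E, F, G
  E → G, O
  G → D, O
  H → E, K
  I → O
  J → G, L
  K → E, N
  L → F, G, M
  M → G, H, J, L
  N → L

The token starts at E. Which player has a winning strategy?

A0 = {F, O}
A1: add {E, G, I} — E (Reacher) has E→O; G (Reacher) has G→O; I (Reacher) has I→O.
E ∈ A1, so Reacher can force the target.

Reacher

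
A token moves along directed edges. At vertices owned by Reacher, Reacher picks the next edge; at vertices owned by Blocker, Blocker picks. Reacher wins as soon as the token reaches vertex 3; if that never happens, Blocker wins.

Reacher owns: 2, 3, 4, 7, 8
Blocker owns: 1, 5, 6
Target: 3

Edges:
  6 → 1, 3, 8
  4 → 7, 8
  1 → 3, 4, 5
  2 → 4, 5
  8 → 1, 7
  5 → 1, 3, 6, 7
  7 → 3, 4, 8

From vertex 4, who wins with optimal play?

Reacher

A0 = {3}
A1: add {7} — 7 (Reacher) has 7→3.
A2: add {4, 8} — 4 (Reacher) has 4→7; 8 (Reacher) has 8→7.
4 ∈ A2, so Reacher can force the target.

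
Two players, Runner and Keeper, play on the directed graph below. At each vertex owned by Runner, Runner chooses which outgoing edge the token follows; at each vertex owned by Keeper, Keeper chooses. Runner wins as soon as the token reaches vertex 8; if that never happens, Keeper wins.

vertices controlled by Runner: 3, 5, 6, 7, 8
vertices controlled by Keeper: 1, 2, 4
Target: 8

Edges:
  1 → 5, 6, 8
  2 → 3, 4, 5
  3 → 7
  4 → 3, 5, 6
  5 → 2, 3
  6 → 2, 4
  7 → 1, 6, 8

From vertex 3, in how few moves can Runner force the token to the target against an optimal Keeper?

A0 = {8}
A1: add {7} — 7 (Runner) has 7→8.
A2: add {3} — 3 (Runner) has 3→7.
3 enters the attractor at level 2, so Runner can force the target in 2 moves from there.

2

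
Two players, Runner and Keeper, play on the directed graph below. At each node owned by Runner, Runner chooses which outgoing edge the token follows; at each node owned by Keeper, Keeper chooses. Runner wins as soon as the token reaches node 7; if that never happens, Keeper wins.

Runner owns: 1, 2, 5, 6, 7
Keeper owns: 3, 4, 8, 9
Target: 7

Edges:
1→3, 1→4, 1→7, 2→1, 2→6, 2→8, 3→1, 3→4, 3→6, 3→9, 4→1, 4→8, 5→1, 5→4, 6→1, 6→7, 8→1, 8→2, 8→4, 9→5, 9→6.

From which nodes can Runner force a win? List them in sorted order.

1, 2, 5, 6, 7, 9

A0 = {7}
A1: add {1, 6} — 1 (Runner) has 1→7; 6 (Runner) has 6→7.
A2: add {2, 5} — 2 (Runner) has 2→1; 5 (Runner) has 5→1.
A3: add {9} — 9 (Keeper): all of {5, 6} already in.
A4 = A3; e.g. 3 (Keeper) can still go to 4. Fixed point.
Runner's winning region = {1, 2, 5, 6, 7, 9}.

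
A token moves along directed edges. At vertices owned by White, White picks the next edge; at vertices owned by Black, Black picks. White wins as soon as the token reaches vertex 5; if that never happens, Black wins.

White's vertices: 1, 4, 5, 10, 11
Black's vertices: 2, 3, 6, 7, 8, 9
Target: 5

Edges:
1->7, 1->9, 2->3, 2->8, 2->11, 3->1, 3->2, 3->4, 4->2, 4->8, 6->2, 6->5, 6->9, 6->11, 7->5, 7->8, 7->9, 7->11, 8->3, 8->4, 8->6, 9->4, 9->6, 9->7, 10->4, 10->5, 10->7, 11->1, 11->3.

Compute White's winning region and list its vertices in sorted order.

A0 = {5}
A1: add {10} — 10 (White) has 10→5.
A2 = A1; e.g. 1 (White) has no edge into A1. Fixed point.
White's winning region = {5, 10}.

5, 10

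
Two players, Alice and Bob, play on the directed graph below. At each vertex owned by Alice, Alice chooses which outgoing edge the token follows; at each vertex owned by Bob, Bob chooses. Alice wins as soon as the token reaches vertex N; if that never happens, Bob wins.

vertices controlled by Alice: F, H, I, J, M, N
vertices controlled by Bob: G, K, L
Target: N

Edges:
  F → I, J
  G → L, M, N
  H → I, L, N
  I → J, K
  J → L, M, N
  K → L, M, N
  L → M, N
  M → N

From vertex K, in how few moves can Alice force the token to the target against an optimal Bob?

A0 = {N}
A1: add {H, J, M} — H (Alice) has H→N; J (Alice) has J→N; M (Alice) has M→N.
A2: add {F, I, L} — F (Alice) has F→J; I (Alice) has I→J; L (Bob): all of {M, N} already in.
A3: add {G, K} — G (Bob): all of {L, M, N} already in; K (Bob): all of {L, M, N} already in.
A3 = all vertices. Fixed point.
K enters the attractor at level 3, so Alice can force the target in 3 moves from there.

3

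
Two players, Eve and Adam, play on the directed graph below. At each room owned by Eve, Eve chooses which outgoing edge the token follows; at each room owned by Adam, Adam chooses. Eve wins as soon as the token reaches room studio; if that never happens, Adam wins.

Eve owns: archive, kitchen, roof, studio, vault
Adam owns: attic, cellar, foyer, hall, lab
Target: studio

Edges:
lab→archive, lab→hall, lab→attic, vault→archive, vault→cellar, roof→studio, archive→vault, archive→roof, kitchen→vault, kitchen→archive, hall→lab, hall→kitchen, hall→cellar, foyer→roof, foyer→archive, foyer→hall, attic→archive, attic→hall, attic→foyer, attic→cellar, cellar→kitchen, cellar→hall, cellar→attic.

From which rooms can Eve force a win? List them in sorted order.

archive, kitchen, roof, studio, vault

A0 = {studio}
A1: add {roof} — roof (Eve) has roof→studio.
A2: add {archive} — archive (Eve) has archive→roof.
A3: add {kitchen, vault} — vault (Eve) has vault→archive; kitchen (Eve) has kitchen→archive.
A4 = A3; e.g. lab (Adam) can still go to hall. Fixed point.
Eve's winning region = {archive, kitchen, roof, studio, vault}.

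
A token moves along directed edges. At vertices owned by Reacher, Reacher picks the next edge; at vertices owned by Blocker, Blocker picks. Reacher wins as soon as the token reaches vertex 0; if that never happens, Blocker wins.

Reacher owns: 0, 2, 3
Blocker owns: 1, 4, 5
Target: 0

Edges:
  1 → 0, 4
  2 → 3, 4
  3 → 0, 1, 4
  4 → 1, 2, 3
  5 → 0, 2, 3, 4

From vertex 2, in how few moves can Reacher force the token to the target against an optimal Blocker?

A0 = {0}
A1: add {3} — 3 (Reacher) has 3→0.
A2: add {2} — 2 (Reacher) has 2→3.
A3 = A2; e.g. 1 (Blocker) can still go to 4. Fixed point.
2 enters the attractor at level 2, so Reacher can force the target in 2 moves from there.

2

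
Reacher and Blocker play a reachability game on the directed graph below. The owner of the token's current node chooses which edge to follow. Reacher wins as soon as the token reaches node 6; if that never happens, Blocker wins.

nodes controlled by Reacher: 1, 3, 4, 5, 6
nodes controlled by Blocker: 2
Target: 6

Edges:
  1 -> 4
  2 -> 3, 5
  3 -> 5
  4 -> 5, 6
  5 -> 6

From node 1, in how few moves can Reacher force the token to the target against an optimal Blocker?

2

A0 = {6}
A1: add {4, 5} — 4 (Reacher) has 4→6; 5 (Reacher) has 5→6.
A2: add {1, 3} — 1 (Reacher) has 1→4; 3 (Reacher) has 3→5.
1 enters the attractor at level 2, so Reacher can force the target in 2 moves from there.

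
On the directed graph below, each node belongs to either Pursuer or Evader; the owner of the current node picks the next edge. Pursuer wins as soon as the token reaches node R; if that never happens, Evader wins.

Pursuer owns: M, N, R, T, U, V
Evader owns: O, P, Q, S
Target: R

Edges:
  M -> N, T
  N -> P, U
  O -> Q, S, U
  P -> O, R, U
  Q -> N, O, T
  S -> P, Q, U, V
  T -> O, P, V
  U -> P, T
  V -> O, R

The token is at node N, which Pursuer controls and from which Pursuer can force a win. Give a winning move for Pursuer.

U

A0 = {R}
A1: add {V} — V (Pursuer) has V→R.
A2: add {T} — T (Pursuer) has T→V.
A3: add {M, U} — M (Pursuer) has M→T; U (Pursuer) has U→T.
A4: add {N} — N (Pursuer) has N→U.
A5 = A4; e.g. O (Evader) can still go to Q. Fixed point.
From N, successor U is in the attractor (rank 3); the other successor P is not.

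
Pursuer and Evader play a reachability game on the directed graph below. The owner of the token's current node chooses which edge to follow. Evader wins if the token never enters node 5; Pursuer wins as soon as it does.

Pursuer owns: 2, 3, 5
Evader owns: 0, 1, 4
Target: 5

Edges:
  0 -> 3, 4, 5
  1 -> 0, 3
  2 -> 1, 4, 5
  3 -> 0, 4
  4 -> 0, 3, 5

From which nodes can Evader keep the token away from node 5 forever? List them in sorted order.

A0 = {5}
A1: add {2} — 2 (Pursuer) has 2→5.
A2 = A1; e.g. 0 (Evader) can still go to 3. Fixed point.
Pursuer's attractor = {2, 5}; Evader avoids the target exactly from the complement.

0, 1, 3, 4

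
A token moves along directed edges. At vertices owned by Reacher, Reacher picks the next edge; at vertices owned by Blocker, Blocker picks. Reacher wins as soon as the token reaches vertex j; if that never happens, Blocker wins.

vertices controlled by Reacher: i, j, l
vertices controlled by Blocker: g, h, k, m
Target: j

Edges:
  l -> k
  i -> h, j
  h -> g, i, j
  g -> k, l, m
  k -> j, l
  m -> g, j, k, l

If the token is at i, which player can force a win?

A0 = {j}
A1: add {i} — i (Reacher) has i→j.
A2 = A1; e.g. g (Blocker) can still go to k. Fixed point.
i ∈ A1, so Reacher can force the target.

Reacher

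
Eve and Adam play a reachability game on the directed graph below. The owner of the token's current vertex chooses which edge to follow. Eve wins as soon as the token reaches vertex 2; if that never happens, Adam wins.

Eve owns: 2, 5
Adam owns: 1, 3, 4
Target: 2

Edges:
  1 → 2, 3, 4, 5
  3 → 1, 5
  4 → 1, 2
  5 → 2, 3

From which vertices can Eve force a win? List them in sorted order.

A0 = {2}
A1: add {5} — 5 (Eve) has 5→2.
A2 = A1; e.g. 1 (Adam) can still go to 3. Fixed point.
Eve's winning region = {2, 5}.

2, 5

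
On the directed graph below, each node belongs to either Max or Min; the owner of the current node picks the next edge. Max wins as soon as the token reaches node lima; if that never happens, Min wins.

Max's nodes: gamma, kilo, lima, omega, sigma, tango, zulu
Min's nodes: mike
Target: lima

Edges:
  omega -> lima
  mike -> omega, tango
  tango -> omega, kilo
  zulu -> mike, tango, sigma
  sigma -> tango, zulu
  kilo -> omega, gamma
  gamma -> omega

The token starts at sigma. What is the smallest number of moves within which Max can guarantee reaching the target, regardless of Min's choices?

3

A0 = {lima}
A1: add {omega} — omega (Max) has omega→lima.
A2: add {gamma, kilo, tango} — tango (Max) has tango→omega; kilo (Max) has kilo→omega; gamma (Max) has gamma→omega.
A3: add {mike, sigma, zulu} — mike (Min): all of {omega, tango} already in; zulu (Max) has zulu→tango; sigma (Max) has sigma→tango.
A3 = all vertices. Fixed point.
sigma enters the attractor at level 3, so Max can force the target in 3 moves from there.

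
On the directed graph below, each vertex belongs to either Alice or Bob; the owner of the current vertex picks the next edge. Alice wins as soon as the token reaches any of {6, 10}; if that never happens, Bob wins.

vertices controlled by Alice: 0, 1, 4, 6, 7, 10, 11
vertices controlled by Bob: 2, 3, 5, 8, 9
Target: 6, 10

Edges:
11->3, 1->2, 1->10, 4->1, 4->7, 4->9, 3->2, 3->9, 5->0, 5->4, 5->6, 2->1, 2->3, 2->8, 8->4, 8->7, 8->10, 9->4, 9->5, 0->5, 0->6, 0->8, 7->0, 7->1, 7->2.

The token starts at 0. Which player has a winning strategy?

A0 = {6, 10}
A1: add {0, 1} — 0 (Alice) has 0→6; 1 (Alice) has 1→10.
0 ∈ A1, so Alice can force the target.

Alice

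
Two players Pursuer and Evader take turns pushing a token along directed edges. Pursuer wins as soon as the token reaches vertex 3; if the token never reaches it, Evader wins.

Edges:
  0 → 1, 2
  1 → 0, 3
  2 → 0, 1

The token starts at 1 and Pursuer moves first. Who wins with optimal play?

Pursuer

Track states (vertex, player-to-move).
A0 = {(3,Pursuer), (3,Evader)}
A1: add {(1,Pursuer)}.
(1,Pursuer) ∈ A1 ⇒ Pursuer forces the target.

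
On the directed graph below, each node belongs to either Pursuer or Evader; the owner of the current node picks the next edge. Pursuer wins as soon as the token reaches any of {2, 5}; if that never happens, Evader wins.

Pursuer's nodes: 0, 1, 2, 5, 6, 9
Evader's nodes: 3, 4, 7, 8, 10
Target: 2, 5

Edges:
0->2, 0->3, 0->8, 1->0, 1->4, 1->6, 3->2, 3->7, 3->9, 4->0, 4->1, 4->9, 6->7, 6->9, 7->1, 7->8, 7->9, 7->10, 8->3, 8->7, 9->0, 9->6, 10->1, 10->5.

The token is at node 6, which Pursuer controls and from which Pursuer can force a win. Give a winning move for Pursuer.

9

A0 = {2, 5}
A1: add {0} — 0 (Pursuer) has 0→2.
A2: add {1, 9} — 1 (Pursuer) has 1→0; 9 (Pursuer) has 9→0.
A3: add {4, 6, 10} — 4 (Evader): all of {0, 1, 9} already in; 6 (Pursuer) has 6→9; 10 (Evader): all of {1, 5} already in.
A4 = A3; e.g. 3 (Evader) can still go to 7. Fixed point.
From 6, successor 9 is in the attractor (rank 2); the other successor 7 is not.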